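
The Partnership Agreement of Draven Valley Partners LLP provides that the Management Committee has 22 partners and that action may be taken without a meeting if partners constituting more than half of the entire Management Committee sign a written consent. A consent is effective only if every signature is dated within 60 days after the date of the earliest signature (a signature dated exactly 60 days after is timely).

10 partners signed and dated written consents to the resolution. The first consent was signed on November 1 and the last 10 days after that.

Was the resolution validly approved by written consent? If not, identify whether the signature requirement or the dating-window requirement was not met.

Signatures required: more than half of 22 — a majority of 22 is 12, so 12 needed; 10 signed. Insufficient.
Dating window: the latest signature is 10 days after the earliest; the limit is 60 days. Within the window.

Not effective — insufficient signatures.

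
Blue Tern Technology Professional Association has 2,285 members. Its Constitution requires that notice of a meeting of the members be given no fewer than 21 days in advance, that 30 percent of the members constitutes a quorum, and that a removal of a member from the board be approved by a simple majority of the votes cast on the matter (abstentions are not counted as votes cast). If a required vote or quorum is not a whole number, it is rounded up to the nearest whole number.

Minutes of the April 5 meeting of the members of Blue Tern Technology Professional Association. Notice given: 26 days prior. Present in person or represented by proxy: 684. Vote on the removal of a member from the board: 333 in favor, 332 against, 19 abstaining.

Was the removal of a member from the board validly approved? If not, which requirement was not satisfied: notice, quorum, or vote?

Notice: 26 days given; 21 required. Satisfied.
Quorum: 30% of 2,285 = 685.50, rounded up to 686; 684 present. Not satisfied.
Vote: requires a majority of the votes cast (684 − 19 abstaining = 665); a majority of 665 is 333, so 333 needed; 333 in favor. Satisfied.

Invalid — quorum requirement not satisfied.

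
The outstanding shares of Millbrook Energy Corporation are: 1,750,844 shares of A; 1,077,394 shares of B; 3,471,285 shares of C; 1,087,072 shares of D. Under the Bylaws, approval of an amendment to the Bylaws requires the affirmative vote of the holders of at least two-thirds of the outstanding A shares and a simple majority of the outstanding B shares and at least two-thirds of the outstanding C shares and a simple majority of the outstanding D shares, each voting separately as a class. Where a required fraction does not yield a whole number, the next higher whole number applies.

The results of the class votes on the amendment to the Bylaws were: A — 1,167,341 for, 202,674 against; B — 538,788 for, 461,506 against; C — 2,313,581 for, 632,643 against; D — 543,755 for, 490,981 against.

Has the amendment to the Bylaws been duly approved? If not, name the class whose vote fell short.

A: 2/3 of 1750844 = 1167229.33, rounded up to 1167230; 1,167,230 required, 1,167,341 in favor — approved.
B: a majority of 1077394 is 538698; 538,698 required, 538,788 in favor — approved.
C: 2/3 of 3471285 = 2314190; 2,314,190 required, 2,313,581 in favor — not approved.
D: a majority of 1087072 is 543537; 543,537 required, 543,755 in favor — approved.

Not approved — the C shares did not give the required vote.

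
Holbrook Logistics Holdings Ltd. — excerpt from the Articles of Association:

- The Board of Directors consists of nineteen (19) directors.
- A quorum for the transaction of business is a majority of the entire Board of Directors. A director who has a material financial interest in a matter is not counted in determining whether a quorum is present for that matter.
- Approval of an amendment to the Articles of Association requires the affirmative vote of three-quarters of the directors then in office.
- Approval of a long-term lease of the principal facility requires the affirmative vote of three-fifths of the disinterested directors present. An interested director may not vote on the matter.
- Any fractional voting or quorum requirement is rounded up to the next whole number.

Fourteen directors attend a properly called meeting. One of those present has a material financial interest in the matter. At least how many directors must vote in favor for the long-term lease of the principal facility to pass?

The long-term lease of the principal facility requires three-fifths of the disinterested directors present (14 − 1 = 13).
3/5 of 13 = 7.80, rounded up to 8.

8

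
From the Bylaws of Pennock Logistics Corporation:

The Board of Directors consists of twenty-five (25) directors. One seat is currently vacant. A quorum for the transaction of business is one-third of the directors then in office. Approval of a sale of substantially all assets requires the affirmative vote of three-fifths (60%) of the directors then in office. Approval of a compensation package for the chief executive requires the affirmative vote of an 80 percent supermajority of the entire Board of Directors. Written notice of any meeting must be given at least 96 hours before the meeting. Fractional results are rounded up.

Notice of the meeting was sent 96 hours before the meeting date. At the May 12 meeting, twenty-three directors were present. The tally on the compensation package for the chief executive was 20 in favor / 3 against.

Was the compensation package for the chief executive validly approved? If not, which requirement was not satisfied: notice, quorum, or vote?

Notice: 96 hours given; 96 required (96 ≥ 96). Satisfied.
Quorum: 23 present; quorum is 8. Satisfied.
Vote: the compensation package for the chief executive requires four-fifths of the entire Board of Directors (25). 4/5 of 25 = 20, so 20 affirmative votes are needed; 20 voted in favor. Satisfied.

Valid — all requirements satisfied.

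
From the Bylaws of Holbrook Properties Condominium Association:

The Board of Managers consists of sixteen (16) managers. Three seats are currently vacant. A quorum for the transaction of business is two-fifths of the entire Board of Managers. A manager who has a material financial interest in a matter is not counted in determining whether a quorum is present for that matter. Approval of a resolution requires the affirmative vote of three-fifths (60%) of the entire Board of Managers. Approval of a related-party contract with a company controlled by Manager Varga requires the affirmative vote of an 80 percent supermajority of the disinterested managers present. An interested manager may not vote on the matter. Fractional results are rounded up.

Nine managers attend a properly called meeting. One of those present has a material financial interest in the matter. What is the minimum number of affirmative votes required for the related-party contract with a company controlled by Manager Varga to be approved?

7

The related-party contract with a company controlled by Manager Varga requires four-fifths of the disinterested managers present (9 − 1 = 8).
4/5 of 8 = 6.40, rounded up to 7.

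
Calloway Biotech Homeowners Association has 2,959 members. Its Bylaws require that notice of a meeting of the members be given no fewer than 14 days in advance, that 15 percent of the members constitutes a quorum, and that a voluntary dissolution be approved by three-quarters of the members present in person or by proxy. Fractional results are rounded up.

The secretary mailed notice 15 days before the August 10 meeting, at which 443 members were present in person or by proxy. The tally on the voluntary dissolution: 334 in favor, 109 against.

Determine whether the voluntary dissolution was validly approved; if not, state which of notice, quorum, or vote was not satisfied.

Notice: 15 days given; 14 required. Satisfied.
Quorum: 15% of 2,959 = 443.85, rounded up to 444; 443 present. Not satisfied.
Vote: requires three-fourths of those present (443); 3/4 of 443 = 332.25, rounded up to 333, so 333 needed; 334 in favor. Satisfied.

Invalid — quorum requirement not satisfied.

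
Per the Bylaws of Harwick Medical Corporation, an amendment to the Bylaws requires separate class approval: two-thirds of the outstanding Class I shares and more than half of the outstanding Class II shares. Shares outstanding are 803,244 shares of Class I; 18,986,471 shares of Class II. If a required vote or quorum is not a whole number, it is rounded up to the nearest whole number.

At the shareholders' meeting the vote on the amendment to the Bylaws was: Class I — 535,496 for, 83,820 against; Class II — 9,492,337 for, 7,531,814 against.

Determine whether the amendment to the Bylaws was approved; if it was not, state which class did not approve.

Class I: 2/3 of 803244 = 535496; 535,496 required, 535,496 in favor — approved.
Class II: a majority of 18986471 is 9493236; 9,493,236 required, 9,492,337 in favor — not approved.

Not approved — the Class II shares did not give the required vote.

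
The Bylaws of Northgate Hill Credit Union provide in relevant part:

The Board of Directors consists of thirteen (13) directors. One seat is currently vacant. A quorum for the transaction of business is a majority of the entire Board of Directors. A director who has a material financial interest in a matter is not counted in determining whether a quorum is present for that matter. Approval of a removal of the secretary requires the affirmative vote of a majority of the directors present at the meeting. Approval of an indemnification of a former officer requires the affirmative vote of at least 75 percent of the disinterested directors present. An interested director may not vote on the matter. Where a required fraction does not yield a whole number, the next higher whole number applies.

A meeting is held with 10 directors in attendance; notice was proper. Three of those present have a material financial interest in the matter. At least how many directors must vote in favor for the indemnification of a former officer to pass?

The indemnification of a former officer requires three-fourths of the disinterested directors present (10 − 3 = 7).
3/4 of 7 = 5.25, rounded up to 6.

6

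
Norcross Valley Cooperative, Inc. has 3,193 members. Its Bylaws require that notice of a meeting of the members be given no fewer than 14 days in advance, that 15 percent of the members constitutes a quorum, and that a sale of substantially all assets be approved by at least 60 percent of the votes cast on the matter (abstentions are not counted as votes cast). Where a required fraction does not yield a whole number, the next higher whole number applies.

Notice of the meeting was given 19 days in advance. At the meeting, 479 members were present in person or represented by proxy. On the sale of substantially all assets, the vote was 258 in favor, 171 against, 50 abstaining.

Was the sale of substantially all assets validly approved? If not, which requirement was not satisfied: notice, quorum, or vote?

Valid — all requirements satisfied.

Notice: 19 days given; 14 required. Satisfied.
Quorum: 15% of 3,193 = 478.95, rounded up to 479; 479 present. Satisfied.
Vote: requires three-fifths of the votes cast (479 − 50 abstaining = 429); 3/5 of 429 = 257.40, rounded up to 258, so 258 needed; 258 in favor. Satisfied.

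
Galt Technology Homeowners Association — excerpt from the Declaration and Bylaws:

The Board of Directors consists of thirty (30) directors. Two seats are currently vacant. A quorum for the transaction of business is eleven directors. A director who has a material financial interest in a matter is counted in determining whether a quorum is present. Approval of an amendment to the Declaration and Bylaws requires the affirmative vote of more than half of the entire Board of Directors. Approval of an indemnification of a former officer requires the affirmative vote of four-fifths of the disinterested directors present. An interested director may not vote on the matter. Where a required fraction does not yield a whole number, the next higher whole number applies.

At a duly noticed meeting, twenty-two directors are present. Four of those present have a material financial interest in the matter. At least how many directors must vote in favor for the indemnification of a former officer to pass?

The indemnification of a former officer requires four-fifths of the disinterested directors present (22 − 4 = 18).
4/5 of 18 = 14.40, rounded up to 15.

15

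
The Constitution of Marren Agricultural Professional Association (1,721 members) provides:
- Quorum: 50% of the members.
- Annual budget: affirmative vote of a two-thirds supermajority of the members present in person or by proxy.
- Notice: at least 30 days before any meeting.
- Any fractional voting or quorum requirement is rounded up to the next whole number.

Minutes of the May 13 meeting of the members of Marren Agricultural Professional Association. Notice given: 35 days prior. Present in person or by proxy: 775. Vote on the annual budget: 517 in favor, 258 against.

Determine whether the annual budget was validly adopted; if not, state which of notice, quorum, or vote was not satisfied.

Notice: 35 days given; 30 required. Satisfied.
Quorum: 50% of 1,721 = 860.50, rounded up to 861; 775 present. Not satisfied.
Vote: requires two-thirds of those present (775); 2/3 of 775 = 516.67, rounded up to 517, so 517 needed; 517 in favor. Satisfied.

Invalid — quorum requirement not satisfied.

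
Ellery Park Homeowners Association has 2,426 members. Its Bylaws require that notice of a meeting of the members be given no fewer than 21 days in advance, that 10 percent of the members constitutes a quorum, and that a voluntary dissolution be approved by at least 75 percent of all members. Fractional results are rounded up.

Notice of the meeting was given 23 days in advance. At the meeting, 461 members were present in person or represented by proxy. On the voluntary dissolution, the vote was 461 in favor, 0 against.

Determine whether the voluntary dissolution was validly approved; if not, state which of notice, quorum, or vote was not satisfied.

Invalid — vote requirement not satisfied.

Notice: 23 days given; 21 required. Satisfied.
Quorum: 10% of 2,426 = 242.60, rounded up to 243; 461 present. Satisfied.
Vote: requires three-fourths of all members (2,426); 3/4 of 2426 = 1819.50, rounded up to 1820, so 1,820 needed; 461 in favor. Not satisfied.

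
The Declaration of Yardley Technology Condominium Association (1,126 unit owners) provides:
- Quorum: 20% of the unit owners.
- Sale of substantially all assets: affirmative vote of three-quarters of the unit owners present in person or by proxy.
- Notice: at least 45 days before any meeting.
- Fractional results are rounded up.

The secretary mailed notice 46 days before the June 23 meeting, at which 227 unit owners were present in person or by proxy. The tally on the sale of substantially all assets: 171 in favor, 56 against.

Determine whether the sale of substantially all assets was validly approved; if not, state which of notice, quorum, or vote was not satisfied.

Notice: 46 days given; 45 required. Satisfied.
Quorum: 20% of 1,126 = 225.20, rounded up to 226; 227 present. Satisfied.
Vote: requires three-fourths of those present (227); 3/4 of 227 = 170.25, rounded up to 171, so 171 needed; 171 in favor. Satisfied.

Valid — all requirements satisfied.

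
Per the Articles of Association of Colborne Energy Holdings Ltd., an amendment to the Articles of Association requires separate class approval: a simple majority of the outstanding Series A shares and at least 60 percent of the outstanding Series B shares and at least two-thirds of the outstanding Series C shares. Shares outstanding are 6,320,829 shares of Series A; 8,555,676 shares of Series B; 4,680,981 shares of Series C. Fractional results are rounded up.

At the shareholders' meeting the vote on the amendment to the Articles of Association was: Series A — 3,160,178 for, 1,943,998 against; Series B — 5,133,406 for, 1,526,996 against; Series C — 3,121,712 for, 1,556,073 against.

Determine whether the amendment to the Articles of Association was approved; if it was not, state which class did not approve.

Not approved — the Series A shares did not give the required vote.

Series A: a majority of 6320829 is 3160415; 3,160,415 required, 3,160,178 in favor — not approved.
Series B: 3/5 of 8555676 = 5133405.60, rounded up to 5133406; 5,133,406 required, 5,133,406 in favor — approved.
Series C: 2/3 of 4680981 = 3120654; 3,120,654 required, 3,121,712 in favor — approved.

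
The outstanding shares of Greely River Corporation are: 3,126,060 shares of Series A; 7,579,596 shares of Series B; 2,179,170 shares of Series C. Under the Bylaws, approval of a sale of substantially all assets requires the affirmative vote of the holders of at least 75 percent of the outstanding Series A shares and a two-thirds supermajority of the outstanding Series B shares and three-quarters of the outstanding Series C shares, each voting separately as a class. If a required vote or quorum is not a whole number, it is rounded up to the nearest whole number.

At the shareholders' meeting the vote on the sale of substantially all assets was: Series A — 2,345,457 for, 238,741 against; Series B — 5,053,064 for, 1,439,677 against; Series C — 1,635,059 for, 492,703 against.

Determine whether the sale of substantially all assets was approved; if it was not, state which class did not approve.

Approved — every class gave the required vote.

Series A: 3/4 of 3126060 = 2344545; 2,344,545 required, 2,345,457 in favor — approved.
Series B: 2/3 of 7579596 = 5053064; 5,053,064 required, 5,053,064 in favor — approved.
Series C: 3/4 of 2179170 = 1634377.50, rounded up to 1634378; 1,634,378 required, 1,635,059 in favor — approved.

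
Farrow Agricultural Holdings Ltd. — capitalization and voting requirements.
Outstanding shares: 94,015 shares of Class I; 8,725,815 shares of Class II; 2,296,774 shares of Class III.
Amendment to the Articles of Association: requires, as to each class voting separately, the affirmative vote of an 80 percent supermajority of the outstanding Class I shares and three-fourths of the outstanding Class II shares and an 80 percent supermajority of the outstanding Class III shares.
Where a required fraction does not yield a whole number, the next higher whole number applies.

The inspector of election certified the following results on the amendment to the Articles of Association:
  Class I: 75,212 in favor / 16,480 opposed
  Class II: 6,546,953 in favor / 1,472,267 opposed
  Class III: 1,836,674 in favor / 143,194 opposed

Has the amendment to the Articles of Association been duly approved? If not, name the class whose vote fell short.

Not approved — the Class III shares did not give the required vote.

Class I: 4/5 of 94015 = 75212; 75,212 required, 75,212 in favor — approved.
Class II: 3/4 of 8725815 = 6544361.25, rounded up to 6544362; 6,544,362 required, 6,546,953 in favor — approved.
Class III: 4/5 of 2296774 = 1837419.20, rounded up to 1837420; 1,837,420 required, 1,836,674 in favor — not approved.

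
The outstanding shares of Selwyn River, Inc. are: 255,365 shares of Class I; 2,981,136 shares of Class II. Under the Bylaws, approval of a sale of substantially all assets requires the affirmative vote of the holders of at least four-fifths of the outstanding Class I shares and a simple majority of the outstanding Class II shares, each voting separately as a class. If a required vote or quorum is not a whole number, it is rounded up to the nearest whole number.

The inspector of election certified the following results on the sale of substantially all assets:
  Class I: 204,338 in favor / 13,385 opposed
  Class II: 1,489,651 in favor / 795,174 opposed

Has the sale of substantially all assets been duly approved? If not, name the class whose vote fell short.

Class I: 4/5 of 255365 = 204292; 204,292 required, 204,338 in favor — approved.
Class II: a majority of 2981136 is 1490569; 1,490,569 required, 1,489,651 in favor — not approved.

Not approved — the Class II shares did not give the required vote.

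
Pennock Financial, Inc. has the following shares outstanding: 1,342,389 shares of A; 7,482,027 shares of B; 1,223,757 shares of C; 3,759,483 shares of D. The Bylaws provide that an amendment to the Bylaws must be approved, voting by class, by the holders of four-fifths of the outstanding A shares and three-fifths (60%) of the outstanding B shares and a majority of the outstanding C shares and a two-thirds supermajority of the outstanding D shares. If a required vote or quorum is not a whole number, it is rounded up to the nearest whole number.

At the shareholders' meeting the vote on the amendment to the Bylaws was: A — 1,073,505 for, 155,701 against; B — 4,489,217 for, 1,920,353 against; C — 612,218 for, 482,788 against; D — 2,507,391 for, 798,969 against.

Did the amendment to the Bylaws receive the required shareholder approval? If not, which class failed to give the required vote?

Not approved — the A shares did not give the required vote.

A: 4/5 of 1342389 = 1073911.20, rounded up to 1073912; 1,073,912 required, 1,073,505 in favor — not approved.
B: 3/5 of 7482027 = 4489216.20, rounded up to 4489217; 4,489,217 required, 4,489,217 in favor — approved.
C: a majority of 1223757 is 611879; 611,879 required, 612,218 in favor — approved.
D: 2/3 of 3759483 = 2506322; 2,506,322 required, 2,507,391 in favor — approved.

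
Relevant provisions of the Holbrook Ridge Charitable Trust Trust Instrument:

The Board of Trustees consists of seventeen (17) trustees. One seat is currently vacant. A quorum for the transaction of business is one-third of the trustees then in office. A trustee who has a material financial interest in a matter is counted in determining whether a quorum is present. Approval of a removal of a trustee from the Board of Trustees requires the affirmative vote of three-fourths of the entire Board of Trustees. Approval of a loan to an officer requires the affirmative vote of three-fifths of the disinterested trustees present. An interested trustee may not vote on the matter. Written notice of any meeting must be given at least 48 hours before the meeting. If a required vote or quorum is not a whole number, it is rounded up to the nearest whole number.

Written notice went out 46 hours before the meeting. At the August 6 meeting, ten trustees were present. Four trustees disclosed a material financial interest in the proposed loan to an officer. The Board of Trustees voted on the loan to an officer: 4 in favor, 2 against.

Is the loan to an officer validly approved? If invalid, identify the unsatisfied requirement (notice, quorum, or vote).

Invalid — notice requirement not satisfied.

Notice: 46 hours given; 48 required (46 < 48). Not satisfied.
Quorum: 10 present (interested trustees count toward quorum); quorum is 6. Satisfied.
Vote: the loan to an officer requires three-fifths of the disinterested trustees present (10 − 4 = 6). 3/5 of 6 = 3.60, rounded up to 4, so 4 affirmative votes are needed; 4 voted in favor. Satisfied.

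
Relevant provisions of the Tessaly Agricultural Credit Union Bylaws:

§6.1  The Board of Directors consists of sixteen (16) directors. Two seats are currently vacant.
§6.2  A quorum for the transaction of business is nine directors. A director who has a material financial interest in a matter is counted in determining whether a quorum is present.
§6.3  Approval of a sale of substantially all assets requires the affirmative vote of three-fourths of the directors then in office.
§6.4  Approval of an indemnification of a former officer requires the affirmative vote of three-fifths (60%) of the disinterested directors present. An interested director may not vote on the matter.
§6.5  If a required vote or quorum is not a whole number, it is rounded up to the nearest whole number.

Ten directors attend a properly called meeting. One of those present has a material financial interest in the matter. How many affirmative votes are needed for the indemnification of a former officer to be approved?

6

The indemnification of a former officer requires three-fifths of the disinterested directors present (10 − 1 = 9).
3/5 of 9 = 5.40, rounded up to 6.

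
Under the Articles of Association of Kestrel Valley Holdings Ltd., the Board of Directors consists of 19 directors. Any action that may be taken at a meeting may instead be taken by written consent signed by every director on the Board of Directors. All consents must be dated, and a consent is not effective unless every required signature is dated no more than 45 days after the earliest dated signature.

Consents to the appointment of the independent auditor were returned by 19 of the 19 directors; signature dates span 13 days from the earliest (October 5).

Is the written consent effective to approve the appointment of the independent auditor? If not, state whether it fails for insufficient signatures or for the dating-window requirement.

Effective — both the signature and dating-window requirements are satisfied.

Signatures required: all of 19 — unanimous means all 19, so 19 needed; 19 signed. Sufficient.
Dating window: the latest signature is 13 days after the earliest; the limit is 45 days. Within the window.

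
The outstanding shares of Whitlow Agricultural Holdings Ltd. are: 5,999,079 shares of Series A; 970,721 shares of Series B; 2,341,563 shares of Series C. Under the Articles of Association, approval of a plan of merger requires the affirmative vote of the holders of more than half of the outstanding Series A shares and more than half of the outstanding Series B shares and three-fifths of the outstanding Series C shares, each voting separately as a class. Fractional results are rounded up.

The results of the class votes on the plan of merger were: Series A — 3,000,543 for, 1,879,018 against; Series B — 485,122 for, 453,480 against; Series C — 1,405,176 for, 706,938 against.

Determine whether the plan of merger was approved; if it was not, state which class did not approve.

Series A: a majority of 5999079 is 2999540; 2,999,540 required, 3,000,543 in favor — approved.
Series B: a majority of 970721 is 485361; 485,361 required, 485,122 in favor — not approved.
Series C: 3/5 of 2341563 = 1404937.80, rounded up to 1404938; 1,404,938 required, 1,405,176 in favor — approved.

Not approved — the Series B shares did not give the required vote.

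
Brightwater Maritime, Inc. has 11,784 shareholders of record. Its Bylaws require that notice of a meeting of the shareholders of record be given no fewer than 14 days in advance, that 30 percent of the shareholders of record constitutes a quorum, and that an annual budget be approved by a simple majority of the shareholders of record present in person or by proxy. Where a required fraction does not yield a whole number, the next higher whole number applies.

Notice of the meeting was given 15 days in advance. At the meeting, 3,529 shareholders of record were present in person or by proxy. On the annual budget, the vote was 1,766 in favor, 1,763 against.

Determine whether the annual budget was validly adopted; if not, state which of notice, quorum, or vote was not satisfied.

Invalid — quorum requirement not satisfied.

Notice: 15 days given; 14 required. Satisfied.
Quorum: 30% of 11,784 = 3,535.20, rounded up to 3,536; 3,529 present. Not satisfied.
Vote: requires a majority of those present (3,529); a majority of 3529 is 1765, so 1,765 needed; 1,766 in favor. Satisfied.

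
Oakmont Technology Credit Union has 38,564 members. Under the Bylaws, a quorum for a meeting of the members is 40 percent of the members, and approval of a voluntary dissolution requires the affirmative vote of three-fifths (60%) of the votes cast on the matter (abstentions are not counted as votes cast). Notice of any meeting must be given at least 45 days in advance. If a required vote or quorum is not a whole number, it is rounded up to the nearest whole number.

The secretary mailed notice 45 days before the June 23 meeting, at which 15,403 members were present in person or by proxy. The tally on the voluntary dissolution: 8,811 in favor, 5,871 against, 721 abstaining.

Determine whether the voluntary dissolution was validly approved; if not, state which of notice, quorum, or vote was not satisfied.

Invalid — quorum requirement not satisfied.

Notice: 45 days given; 45 required. Satisfied.
Quorum: 40% of 38,564 = 15,425.60, rounded up to 15,426; 15,403 present. Not satisfied.
Vote: requires three-fifths of the votes cast (15,403 − 721 abstaining = 14,682); 3/5 of 14682 = 8809.20, rounded up to 8810, so 8,810 needed; 8,811 in favor. Satisfied.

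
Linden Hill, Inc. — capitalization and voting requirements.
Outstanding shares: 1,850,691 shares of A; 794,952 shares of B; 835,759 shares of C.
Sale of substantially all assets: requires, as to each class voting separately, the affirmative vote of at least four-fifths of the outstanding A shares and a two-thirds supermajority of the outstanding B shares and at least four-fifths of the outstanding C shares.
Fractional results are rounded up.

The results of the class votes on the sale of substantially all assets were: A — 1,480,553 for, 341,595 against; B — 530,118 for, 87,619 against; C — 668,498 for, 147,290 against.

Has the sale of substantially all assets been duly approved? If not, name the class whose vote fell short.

Not approved — the C shares did not give the required vote.

A: 4/5 of 1850691 = 1480552.80, rounded up to 1480553; 1,480,553 required, 1,480,553 in favor — approved.
B: 2/3 of 794952 = 529968; 529,968 required, 530,118 in favor — approved.
C: 4/5 of 835759 = 668607.20, rounded up to 668608; 668,608 required, 668,498 in favor — not approved.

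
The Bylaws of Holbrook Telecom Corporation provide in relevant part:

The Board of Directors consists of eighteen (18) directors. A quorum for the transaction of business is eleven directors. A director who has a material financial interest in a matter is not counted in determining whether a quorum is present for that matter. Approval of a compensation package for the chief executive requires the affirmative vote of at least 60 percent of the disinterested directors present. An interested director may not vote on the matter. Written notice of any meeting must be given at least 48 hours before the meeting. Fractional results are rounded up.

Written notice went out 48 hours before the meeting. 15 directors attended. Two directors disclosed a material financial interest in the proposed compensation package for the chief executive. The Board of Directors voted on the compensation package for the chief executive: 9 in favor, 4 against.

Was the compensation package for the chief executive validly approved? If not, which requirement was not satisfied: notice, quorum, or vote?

Notice: 48 hours given; 48 required (48 ≥ 48). Satisfied.
Quorum: 15 present, but the 2 interested directors do not count, leaving 13. Quorum is 11. Satisfied.
Vote: the compensation package for the chief executive requires three-fifths of the disinterested directors present (15 − 2 = 13). 3/5 of 13 = 7.80, rounded up to 8, so 8 affirmative votes are needed; 9 voted in favor. Satisfied.

Valid — all requirements satisfied.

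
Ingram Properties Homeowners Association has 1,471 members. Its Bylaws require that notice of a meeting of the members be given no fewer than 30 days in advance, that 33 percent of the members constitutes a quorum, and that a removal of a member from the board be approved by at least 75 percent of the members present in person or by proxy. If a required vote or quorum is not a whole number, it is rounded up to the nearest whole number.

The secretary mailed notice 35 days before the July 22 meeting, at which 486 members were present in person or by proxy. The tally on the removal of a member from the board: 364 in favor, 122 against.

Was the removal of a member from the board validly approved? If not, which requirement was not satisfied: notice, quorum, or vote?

Invalid — vote requirement not satisfied.

Notice: 35 days given; 30 required. Satisfied.
Quorum: 33% of 1,471 = 485.43, rounded up to 486; 486 present. Satisfied.
Vote: requires three-fourths of those present (486); 3/4 of 486 = 364.50, rounded up to 365, so 365 needed; 364 in favor. Not satisfied.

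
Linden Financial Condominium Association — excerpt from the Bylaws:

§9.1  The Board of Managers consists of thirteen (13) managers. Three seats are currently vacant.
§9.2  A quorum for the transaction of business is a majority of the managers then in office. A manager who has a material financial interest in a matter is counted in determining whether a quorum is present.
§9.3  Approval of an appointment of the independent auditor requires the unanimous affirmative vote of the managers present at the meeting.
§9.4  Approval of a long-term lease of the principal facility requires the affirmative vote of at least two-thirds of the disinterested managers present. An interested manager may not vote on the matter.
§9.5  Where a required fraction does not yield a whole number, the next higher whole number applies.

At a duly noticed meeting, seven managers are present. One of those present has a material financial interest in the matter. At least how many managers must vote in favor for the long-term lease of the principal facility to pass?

The long-term lease of the principal facility requires two-thirds of the disinterested managers present (7 − 1 = 6).
2/3 of 6 = 4.

4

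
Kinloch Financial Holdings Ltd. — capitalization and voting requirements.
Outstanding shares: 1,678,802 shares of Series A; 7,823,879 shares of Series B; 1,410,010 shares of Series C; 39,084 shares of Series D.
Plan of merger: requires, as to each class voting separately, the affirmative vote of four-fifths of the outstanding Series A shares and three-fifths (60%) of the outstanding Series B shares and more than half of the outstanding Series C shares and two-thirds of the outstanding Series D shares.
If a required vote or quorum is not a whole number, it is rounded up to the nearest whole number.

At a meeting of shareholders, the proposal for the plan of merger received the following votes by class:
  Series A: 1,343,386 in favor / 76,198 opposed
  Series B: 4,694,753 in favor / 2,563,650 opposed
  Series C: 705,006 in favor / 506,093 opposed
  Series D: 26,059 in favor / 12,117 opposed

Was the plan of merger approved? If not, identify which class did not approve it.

Series A: 4/5 of 1678802 = 1343041.60, rounded up to 1343042; 1,343,042 required, 1,343,386 in favor — approved.
Series B: 3/5 of 7823879 = 4694327.40, rounded up to 4694328; 4,694,328 required, 4,694,753 in favor — approved.
Series C: a majority of 1410010 is 705006; 705,006 required, 705,006 in favor — approved.
Series D: 2/3 of 39084 = 26056; 26,056 required, 26,059 in favor — approved.

Approved — every class gave the required vote.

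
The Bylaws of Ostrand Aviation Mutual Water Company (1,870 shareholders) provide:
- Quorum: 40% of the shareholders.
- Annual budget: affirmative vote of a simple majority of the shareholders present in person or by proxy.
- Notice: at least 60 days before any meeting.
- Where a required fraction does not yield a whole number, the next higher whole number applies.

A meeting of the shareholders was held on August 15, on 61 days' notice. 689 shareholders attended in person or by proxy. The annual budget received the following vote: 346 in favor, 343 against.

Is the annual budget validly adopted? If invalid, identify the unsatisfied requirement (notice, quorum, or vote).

Notice: 61 days given; 60 required. Satisfied.
Quorum: 40% of 1,870 = 748; 689 present. Not satisfied.
Vote: requires a majority of those present (689); a majority of 689 is 345, so 345 needed; 346 in favor. Satisfied.

Invalid — quorum requirement not satisfied.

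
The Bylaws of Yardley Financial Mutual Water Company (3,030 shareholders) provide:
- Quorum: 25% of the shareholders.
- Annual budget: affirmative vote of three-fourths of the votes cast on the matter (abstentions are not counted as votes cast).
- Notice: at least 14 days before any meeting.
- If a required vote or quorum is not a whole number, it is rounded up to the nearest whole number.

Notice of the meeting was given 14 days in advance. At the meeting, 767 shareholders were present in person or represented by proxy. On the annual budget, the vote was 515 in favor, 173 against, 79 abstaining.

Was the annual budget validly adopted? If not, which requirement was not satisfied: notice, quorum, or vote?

Invalid — vote requirement not satisfied.

Notice: 14 days given; 14 required. Satisfied.
Quorum: 25% of 3,030 = 757.50, rounded up to 758; 767 present. Satisfied.
Vote: requires three-fourths of the votes cast (767 − 79 abstaining = 688); 3/4 of 688 = 516, so 516 needed; 515 in favor. Not satisfied.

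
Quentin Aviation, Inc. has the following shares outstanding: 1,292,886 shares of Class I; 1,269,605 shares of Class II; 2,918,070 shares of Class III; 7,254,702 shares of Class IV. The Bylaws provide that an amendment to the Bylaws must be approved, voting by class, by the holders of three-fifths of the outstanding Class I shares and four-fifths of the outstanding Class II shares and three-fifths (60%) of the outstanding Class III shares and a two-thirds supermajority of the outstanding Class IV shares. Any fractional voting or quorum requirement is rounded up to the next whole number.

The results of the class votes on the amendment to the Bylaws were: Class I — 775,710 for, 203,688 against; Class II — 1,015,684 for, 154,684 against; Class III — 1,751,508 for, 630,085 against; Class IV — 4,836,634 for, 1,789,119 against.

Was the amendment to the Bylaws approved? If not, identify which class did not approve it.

Class I: 3/5 of 1292886 = 775731.60, rounded up to 775732; 775,732 required, 775,710 in favor — not approved.
Class II: 4/5 of 1269605 = 1015684; 1,015,684 required, 1,015,684 in favor — approved.
Class III: 3/5 of 2918070 = 1750842; 1,750,842 required, 1,751,508 in favor — approved.
Class IV: 2/3 of 7254702 = 4836468; 4,836,468 required, 4,836,634 in favor — approved.

Not approved — the Class I shares did not give the required vote.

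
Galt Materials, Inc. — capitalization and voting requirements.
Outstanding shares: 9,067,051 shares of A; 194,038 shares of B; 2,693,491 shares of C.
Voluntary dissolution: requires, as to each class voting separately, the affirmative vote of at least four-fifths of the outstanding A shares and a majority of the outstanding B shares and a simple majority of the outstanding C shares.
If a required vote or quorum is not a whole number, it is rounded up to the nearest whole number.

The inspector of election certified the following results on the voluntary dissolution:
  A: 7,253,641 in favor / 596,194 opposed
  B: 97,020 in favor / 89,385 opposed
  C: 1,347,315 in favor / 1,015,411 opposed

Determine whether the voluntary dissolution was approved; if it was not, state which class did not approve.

Approved — every class gave the required vote.

A: 4/5 of 9067051 = 7253640.80, rounded up to 7253641; 7,253,641 required, 7,253,641 in favor — approved.
B: a majority of 194038 is 97020; 97,020 required, 97,020 in favor — approved.
C: a majority of 2693491 is 1346746; 1,346,746 required, 1,347,315 in favor — approved.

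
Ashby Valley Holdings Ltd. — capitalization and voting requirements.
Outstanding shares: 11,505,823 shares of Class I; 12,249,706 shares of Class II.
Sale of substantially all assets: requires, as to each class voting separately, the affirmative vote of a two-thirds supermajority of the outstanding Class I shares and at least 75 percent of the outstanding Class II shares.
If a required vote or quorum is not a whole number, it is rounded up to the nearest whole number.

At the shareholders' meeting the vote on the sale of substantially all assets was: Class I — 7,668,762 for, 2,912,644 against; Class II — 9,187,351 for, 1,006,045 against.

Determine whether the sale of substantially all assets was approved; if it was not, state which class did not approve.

Class I: 2/3 of 11505823 = 7670548.67, rounded up to 7670549; 7,670,549 required, 7,668,762 in favor — not approved.
Class II: 3/4 of 12249706 = 9187279.50, rounded up to 9187280; 9,187,280 required, 9,187,351 in favor — approved.

Not approved — the Class I shares did not give the required vote.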